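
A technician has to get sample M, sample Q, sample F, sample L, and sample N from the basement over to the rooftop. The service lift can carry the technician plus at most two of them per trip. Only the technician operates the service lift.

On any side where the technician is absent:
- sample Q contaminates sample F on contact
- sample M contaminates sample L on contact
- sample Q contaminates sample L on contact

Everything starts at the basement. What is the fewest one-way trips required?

5

Counting alone: the technician can take at most 2 across per trip to the rooftop, so moving all 5 needs at least 3 loaded trips out, with a return between consecutive ones — at least 5 crossings.
The plan below uses exactly 5 crossings, so it is optimal:
1. Technician goes to the rooftop with sample M and sample Q.  [the basement: sample F, sample L, sample N | the rooftop: sample M, sample Q]
2. Technician goes back to the basement alone.  [the basement: sample F, sample L, sample N | the rooftop: sample M, sample Q]
3. Technician goes to the rooftop with sample N.  [the basement: sample F, sample L | the rooftop: sample M, sample N, sample Q]
4. Technician goes back to the basement alone.  [the basement: sample F, sample L | the rooftop: sample M, sample N, sample Q]
5. Technician goes to the rooftop with sample F and sample L.  [the basement: — | the rooftop: sample F, sample L, sample M, sample N, sample Q]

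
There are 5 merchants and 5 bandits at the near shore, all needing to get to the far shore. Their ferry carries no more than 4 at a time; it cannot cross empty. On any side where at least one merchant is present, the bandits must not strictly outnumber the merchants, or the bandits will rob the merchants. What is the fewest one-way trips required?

Counting alone: each trip to the far shore takes at most 4 across and each return brings at least 1 back, so after t trips out (and t−1 returns) at most 4t − (t−1) of the 10 are across; that first reaches 10 at t = 3, so at least 5 crossings are needed.
The safety rule pushes this higher. Following every safe sequence of crossings, the most of the 10 that can be at the far shore as the ferry arrives there on crossing 5 is 9 — never all 10.
So no plan with fewer than 7 crossings exists, and this one achieves 7:
1. 2 bandits → the far shore.  (the near shore: 5M 3B; the far shore: 0M 2B)
2. 1 bandit ← the near shore.  (the near shore: 5M 4B; the far shore: 0M 1B)
3. 4 bandits → the far shore.  (the near shore: 5M 0B; the far shore: 0M 5B)
4. 1 bandit ← the near shore.  (the near shore: 5M 1B; the far shore: 0M 4B)
5. 4 merchants → the far shore.  (the near shore: 1M 1B; the far shore: 4M 4B)
6. 1 merchant and 1 bandit ← the near shore.  (the near shore: 2M 2B; the far shore: 3M 3B)
7. 2 merchants and 2 bandits → the far shore.  (the near shore: 0M 0B; the far shore: 5M 5B)

7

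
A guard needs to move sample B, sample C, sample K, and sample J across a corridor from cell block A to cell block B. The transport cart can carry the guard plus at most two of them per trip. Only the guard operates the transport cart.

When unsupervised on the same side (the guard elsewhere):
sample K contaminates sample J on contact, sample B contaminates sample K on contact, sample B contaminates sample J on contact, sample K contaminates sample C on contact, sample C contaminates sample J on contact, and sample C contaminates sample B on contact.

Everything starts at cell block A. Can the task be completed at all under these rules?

Whatever the first load, the items left behind include a forbidden pair without the guard. No opening move is safe, so no plan exists.

No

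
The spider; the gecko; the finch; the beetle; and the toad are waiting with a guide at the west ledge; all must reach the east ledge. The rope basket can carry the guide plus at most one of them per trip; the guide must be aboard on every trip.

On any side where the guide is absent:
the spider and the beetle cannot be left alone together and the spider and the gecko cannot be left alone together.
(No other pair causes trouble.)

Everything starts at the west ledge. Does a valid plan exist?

Yes

1. Guide goes to the east ledge with the spider.  [the west ledge: the beetle, the finch, the gecko, the toad | the east ledge: the spider]
2. Guide goes back to the west ledge alone.  [the west ledge: the beetle, the finch, the gecko, the toad | the east ledge: the spider]
3. Guide goes to the east ledge with the gecko.  [the west ledge: the beetle, the finch, the toad | the east ledge: the gecko, the spider]
4. Guide goes back to the west ledge with the spider.  [the west ledge: the beetle, the finch, the spider, the toad | the east ledge: the gecko]
5. Guide goes to the east ledge with the beetle.  [the west ledge: the finch, the spider, the toad | the east ledge: the beetle, the gecko]
6. Guide goes back to the west ledge alone.  [the west ledge: the finch, the spider, the toad | the east ledge: the beetle, the gecko]
7. Guide goes to the east ledge with the finch.  [the west ledge: the spider, the toad | the east ledge: the beetle, the finch, the gecko]
8. Guide goes back to the west ledge alone.  [the west ledge: the spider, the toad | the east ledge: the beetle, the finch, the gecko]
9. Guide goes to the east ledge with the toad.  [the west ledge: the spider | the east ledge: the beetle, the finch, the gecko, the toad]
10. Guide goes back to the west ledge alone.  [the west ledge: the spider | the east ledge: the beetle, the finch, the gecko, the toad]
11. Guide goes to the east ledge with the spider.  [the west ledge: — | the east ledge: the beetle, the finch, the gecko, the spider, the toad]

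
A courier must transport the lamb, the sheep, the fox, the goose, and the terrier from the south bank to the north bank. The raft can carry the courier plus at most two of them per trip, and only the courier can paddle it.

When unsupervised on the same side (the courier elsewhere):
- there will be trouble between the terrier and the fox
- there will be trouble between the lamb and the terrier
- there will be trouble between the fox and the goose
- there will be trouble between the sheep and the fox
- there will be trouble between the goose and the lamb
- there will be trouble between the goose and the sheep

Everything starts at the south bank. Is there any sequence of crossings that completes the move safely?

No

Whatever the first load, the items left behind include a forbidden pair without the courier. No opening move is safe, so no plan exists.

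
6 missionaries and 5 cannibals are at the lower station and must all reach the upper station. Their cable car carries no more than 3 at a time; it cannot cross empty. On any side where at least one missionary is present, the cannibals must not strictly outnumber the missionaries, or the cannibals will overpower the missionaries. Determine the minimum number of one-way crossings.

9

Counting alone: each trip to the upper station takes at most 3 across and each return brings at least 1 back, so after t trips out (and t−1 returns) at most 3t − (t−1) of the 11 are across; that first reaches 11 at t = 5, so at least 9 crossings are needed.
The plan below uses exactly 9 crossings, so it is optimal:
1. 3 cannibals → the upper station.  (the lower station: 6M 2C; the upper station: 0M 3C)
2. 1 cannibal ← the lower station.  (the lower station: 6M 3C; the upper station: 0M 2C)
3. 3 missionaries → the upper station.  (the lower station: 3M 3C; the upper station: 3M 2C)
4. 1 missionary ← the lower station.  (the lower station: 4M 3C; the upper station: 2M 2C)
5. 2 missionaries and 1 cannibal → the upper station.  (the lower station: 2M 2C; the upper station: 4M 3C)
6. 1 missionary ← the lower station.  (the lower station: 3M 2C; the upper station: 3M 3C)
7. 2 missionaries and 1 cannibal → the upper station.  (the lower station: 1M 1C; the upper station: 5M 4C)
8. 1 missionary ← the lower station.  (the lower station: 2M 1C; the upper station: 4M 4C)
9. 2 missionaries and 1 cannibal → the upper station.  (the lower station: 0M 0C; the upper station: 6M 5C)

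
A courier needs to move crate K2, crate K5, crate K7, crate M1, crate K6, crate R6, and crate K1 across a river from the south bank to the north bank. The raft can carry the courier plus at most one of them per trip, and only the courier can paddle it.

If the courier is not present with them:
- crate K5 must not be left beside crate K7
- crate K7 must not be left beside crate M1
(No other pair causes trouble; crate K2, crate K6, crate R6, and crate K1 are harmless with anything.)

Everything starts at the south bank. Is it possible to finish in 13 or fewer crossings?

Counting alone: the courier can take at most 1 across per trip to the north bank, so moving all 7 needs at least 7 loaded trips out, with a return between consecutive ones — at least 13 crossings.
The safety rule pushes this higher. Following every safe sequence of crossings, the most of the 7 that can be at the north bank as the raft arrives there on crossing 13 is 6 — never all 7.
So the move cannot be finished within 13 crossings. (The shortest complete plan takes 15:)
1. Courier goes to the north bank with crate K7.
2. Courier goes back to the south bank alone.
3. Courier goes to the north bank with crate K2.
4. Courier goes back to the south bank alone.
5. Courier goes to the north bank with crate K5.
6. Courier goes back to the south bank with crate K7.
7. Courier goes to the north bank with crate M1.
8. Courier goes back to the south bank alone.
9. Courier goes to the north bank with crate K6.
10. Courier goes back to the south bank alone.
11. Courier goes to the north bank with crate R6.
12. Courier goes back to the south bank alone.
13. Courier goes to the north bank with crate K1.
14. Courier goes back to the south bank alone.
15. Courier goes to the north bank with crate K7.

No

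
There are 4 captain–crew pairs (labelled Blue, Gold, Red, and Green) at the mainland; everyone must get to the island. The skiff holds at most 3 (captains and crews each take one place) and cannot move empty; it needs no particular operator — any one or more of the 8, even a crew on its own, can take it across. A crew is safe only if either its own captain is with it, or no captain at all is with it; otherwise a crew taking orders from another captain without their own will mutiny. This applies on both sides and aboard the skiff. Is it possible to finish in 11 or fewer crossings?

Yes

Yes — this plan uses 9 crossings (≤ 11):
1. captain Blue and crew Blue cross → the island.
2. captain Blue crosses ← the mainland.
3. captain Blue, captain Gold, and crew Gold cross → the island.
4. captain Blue and crew Blue cross ← the mainland.
5. captain Blue, captain Green, and captain Red cross → the island.
6. crew Gold crosses ← the mainland.
7. crew Blue and crew Gold cross → the island.
8. crew Blue crosses ← the mainland.
9. crew Blue, crew Green, and crew Red cross → the island.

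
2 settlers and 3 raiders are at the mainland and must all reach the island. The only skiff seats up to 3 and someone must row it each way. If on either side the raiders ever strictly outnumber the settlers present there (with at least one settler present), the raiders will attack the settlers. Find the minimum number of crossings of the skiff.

The raiders already outnumber the settlers at the mainland before anyone moves, so the starting position itself is disallowed.

impossible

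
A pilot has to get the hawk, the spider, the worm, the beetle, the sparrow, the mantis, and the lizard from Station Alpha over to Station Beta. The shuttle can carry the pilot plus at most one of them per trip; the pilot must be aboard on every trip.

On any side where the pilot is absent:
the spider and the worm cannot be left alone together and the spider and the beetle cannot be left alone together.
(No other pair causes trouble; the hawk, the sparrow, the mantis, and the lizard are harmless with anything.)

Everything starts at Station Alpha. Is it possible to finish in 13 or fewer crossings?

No

Counting alone: the pilot can take at most 1 across per trip to Station Beta, so moving all 7 needs at least 7 loaded trips out, with a return between consecutive ones — at least 13 crossings.
The safety rule pushes this higher. Following every safe sequence of crossings, the most of the 7 that can be at Station Beta as the shuttle arrives there on crossing 13 is 6 — never all 7.
So the move cannot be finished within 13 crossings. (The shortest complete plan takes 15:)
1. Pilot goes to Station Beta with the spider.
2. Pilot goes back to Station Alpha alone.
3. Pilot goes to Station Beta with the hawk.
4. Pilot goes back to Station Alpha alone.
5. Pilot goes to Station Beta with the worm.
6. Pilot goes back to Station Alpha with the spider.
7. Pilot goes to Station Beta with the beetle.
8. Pilot goes back to Station Alpha alone.
9. Pilot goes to Station Beta with the sparrow.
10. Pilot goes back to Station Alpha alone.
11. Pilot goes to Station Beta with the mantis.
12. Pilot goes back to Station Alpha alone.
13. Pilot goes to Station Beta with the lizard.
14. Pilot goes back to Station Alpha alone.
15. Pilot goes to Station Beta with the spider.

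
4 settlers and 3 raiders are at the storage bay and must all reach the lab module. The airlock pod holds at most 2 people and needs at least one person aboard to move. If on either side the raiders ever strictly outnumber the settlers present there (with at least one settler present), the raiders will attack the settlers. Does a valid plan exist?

Yes

1. 2 raiders → the lab module.  (the storage bay: 4S 1R; the lab module: 0S 2R)
2. 1 raider ← the storage bay.  (the storage bay: 4S 2R; the lab module: 0S 1R)
3. 2 raiders → the lab module.  (the storage bay: 4S 0R; the lab module: 0S 3R)
4. 1 raider ← the storage bay.  (the storage bay: 4S 1R; the lab module: 0S 2R)
5. 2 settlers → the lab module.  (the storage bay: 2S 1R; the lab module: 2S 2R)
6. 1 raider ← the storage bay.  (the storage bay: 2S 2R; the lab module: 2S 1R)
7. 1 settler and 1 raider → the lab module.  (the storage bay: 1S 1R; the lab module: 3S 2R)
8. 1 settler ← the storage bay.  (the storage bay: 2S 1R; the lab module: 2S 2R)
9. 1 settler and 1 raider → the lab module.  (the storage bay: 1S 0R; the lab module: 3S 3R)
10. 1 raider ← the storage bay.  (the storage bay: 1S 1R; the lab module: 3S 2R)
11. 1 settler and 1 raider → the lab module.  (the storage bay: 0S 0R; the lab module: 4S 3R)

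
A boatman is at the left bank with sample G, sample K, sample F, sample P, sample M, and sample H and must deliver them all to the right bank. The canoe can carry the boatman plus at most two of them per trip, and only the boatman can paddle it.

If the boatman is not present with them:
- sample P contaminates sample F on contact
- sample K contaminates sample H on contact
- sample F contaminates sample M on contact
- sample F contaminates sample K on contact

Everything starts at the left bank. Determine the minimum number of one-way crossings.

Counting alone: the boatman can take at most 2 across per trip to the right bank, so moving all 6 needs at least 3 loaded trips out, with a return between consecutive ones — at least 5 crossings.
The safety rule pushes this higher. Following every safe sequence of crossings, the most of the 6 that can be at the right bank as the canoe arrives there on crossing 5 is 5 — never all 6.
So no plan with fewer than 7 crossings exists, and this one achieves 7:
1. Boatman goes to the right bank with sample F and sample K.
2. Boatman goes back to the left bank with sample K.
3. Boatman goes to the right bank with sample G and sample K.
4. Boatman goes back to the left bank with sample F.
5. Boatman goes to the right bank with sample M and sample P.
6. Boatman goes back to the left bank alone.
7. Boatman goes to the right bank with sample F and sample H.

7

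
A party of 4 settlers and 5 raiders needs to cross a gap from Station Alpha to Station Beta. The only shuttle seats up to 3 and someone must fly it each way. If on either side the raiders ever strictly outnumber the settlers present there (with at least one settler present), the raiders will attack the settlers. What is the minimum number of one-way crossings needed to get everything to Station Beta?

The raiders already outnumber the settlers at Station Alpha before anyone moves, so the starting position itself is disallowed.

impossible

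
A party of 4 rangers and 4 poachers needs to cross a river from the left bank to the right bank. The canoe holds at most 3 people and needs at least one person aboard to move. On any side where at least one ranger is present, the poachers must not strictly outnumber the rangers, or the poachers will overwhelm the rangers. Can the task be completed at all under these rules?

1. 2 poachers → the right bank.  (the left bank: 4R 2P; the right bank: 0R 2P)
2. 1 poacher ← the left bank.  (the left bank: 4R 3P; the right bank: 0R 1P)
3. 3 poachers → the right bank.  (the left bank: 4R 0P; the right bank: 0R 4P)
4. 1 poacher ← the left bank.  (the left bank: 4R 1P; the right bank: 0R 3P)
5. 3 rangers → the right bank.  (the left bank: 1R 1P; the right bank: 3R 3P)
6. 1 ranger and 1 poacher ← the left bank.  (the left bank: 2R 2P; the right bank: 2R 2P)
7. 2 rangers → the right bank.  (the left bank: 0R 2P; the right bank: 4R 2P)
8. 1 poacher ← the left bank.  (the left bank: 0R 3P; the right bank: 4R 1P)
9. 3 poachers → the right bank.  (the left bank: 0R 0P; the right bank: 4R 4P)

Yes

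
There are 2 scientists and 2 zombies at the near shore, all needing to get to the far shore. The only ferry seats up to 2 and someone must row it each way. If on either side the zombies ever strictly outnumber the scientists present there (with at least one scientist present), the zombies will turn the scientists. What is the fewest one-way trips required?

Counting alone: each trip to the far shore takes at most 2 across and each return brings at least 1 back, so after t trips out (and t−1 returns) at most 2t − (t−1) of the 4 are across; that first reaches 4 at t = 3, so at least 5 crossings are needed.
The plan below uses exactly 5 crossings, so it is optimal:
1. 2 zombies → the far shore.  (the near shore: 2S 0Z; the far shore: 0S 2Z)
2. 1 zombie ← the near shore.  (the near shore: 2S 1Z; the far shore: 0S 1Z)
3. 2 scientists → the far shore.  (the near shore: 0S 1Z; the far shore: 2S 1Z)
4. 1 zombie ← the near shore.  (the near shore: 0S 2Z; the far shore: 2S 0Z)
5. 2 zombies → the far shore.  (the near shore: 0S 0Z; the far shore: 2S 2Z)

5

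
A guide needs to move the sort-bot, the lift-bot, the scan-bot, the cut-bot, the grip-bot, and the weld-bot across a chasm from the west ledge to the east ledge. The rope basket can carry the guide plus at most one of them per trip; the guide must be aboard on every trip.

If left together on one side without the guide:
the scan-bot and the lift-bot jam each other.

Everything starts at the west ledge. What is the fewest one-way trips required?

Counting alone: the guide can take at most 1 across per trip to the east ledge, so moving all 6 needs at least 6 loaded trips out, with a return between consecutive ones — at least 11 crossings.
The plan below uses exactly 11 crossings, so it is optimal:
1. Guide goes to the east ledge with the lift-bot.  [the west ledge: the cut-bot, the grip-bot, the scan-bot, the sort-bot, the weld-bot | the east ledge: the lift-bot]
2. Guide goes back to the west ledge alone.  [the west ledge: the cut-bot, the grip-bot, the scan-bot, the sort-bot, the weld-bot | the east ledge: the lift-bot]
3. Guide goes to the east ledge with the sort-bot.  [the west ledge: the cut-bot, the grip-bot, the scan-bot, the weld-bot | the east ledge: the lift-bot, the sort-bot]
4. Guide goes back to the west ledge alone.  [the west ledge: the cut-bot, the grip-bot, the scan-bot, the weld-bot | the east ledge: the lift-bot, the sort-bot]
5. Guide goes to the east ledge with the cut-bot.  [the west ledge: the grip-bot, the scan-bot, the weld-bot | the east ledge: the cut-bot, the lift-bot, the sort-bot]
6. Guide goes back to the west ledge alone.  [the west ledge: the grip-bot, the scan-bot, the weld-bot | the east ledge: the cut-bot, the lift-bot, the sort-bot]
7. Guide goes to the east ledge with the grip-bot.  [the west ledge: the scan-bot, the weld-bot | the east ledge: the cut-bot, the grip-bot, the lift-bot, the sort-bot]
8. Guide goes back to the west ledge alone.  [the west ledge: the scan-bot, the weld-bot | the east ledge: the cut-bot, the grip-bot, the lift-bot, the sort-bot]
9. Guide goes to the east ledge with the weld-bot.  [the west ledge: the scan-bot | the east ledge: the cut-bot, the grip-bot, the lift-bot, the sort-bot, the weld-bot]
10. Guide goes back to the west ledge alone.  [the west ledge: the scan-bot | the east ledge: the cut-bot, the grip-bot, the lift-bot, the sort-bot, the weld-bot]
11. Guide goes to the east ledge with the scan-bot.  [the west ledge: — | the east ledge: the cut-bot, the grip-bot, the lift-bot, the scan-bot, the sort-bot, the weld-bot]

11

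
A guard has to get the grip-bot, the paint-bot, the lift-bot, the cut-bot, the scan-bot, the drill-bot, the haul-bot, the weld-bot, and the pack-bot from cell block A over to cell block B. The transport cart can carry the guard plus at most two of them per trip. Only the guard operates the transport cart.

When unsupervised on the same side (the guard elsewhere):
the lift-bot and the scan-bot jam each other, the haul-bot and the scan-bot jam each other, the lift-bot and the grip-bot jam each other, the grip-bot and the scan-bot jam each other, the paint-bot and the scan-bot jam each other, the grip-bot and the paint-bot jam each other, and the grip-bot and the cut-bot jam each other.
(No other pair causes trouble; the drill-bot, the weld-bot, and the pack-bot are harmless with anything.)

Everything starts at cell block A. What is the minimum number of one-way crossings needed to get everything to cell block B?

15

Counting alone: the guard can take at most 2 across per trip to cell block B, so moving all 9 needs at least 5 loaded trips out, with a return between consecutive ones — at least 9 crossings.
The safety rule pushes this higher. Following every safe sequence of crossings, the most of the 9 that can be at cell block B as the transport cart arrives there on crossings 9, 11, 13 is 6, 7, 8 respectively — never all 9.
So no plan with fewer than 15 crossings exists, and this one achieves 15:
1. Guard goes to cell block B with the grip-bot and the scan-bot.
2. Guard goes back to cell block A with the grip-bot.
3. Guard goes to cell block B with the cut-bot and the grip-bot.
4. Guard goes back to cell block A with the grip-bot.
5. Guard goes to cell block B with the drill-bot and the grip-bot.
6. Guard goes back to cell block A with the grip-bot.
7. Guard goes to cell block B with the grip-bot and the weld-bot.
8. Guard goes back to cell block A with the grip-bot.
9. Guard goes to cell block B with the grip-bot and the pack-bot.
10. Guard goes back to cell block A with the grip-bot.
11. Guard goes to cell block B with the lift-bot and the paint-bot.
12. Guard goes back to cell block A with the scan-bot.
13. Guard goes to cell block B with the grip-bot and the haul-bot.
14. Guard goes back to cell block A with the grip-bot.
15. Guard goes to cell block B with the grip-bot and the scan-bot.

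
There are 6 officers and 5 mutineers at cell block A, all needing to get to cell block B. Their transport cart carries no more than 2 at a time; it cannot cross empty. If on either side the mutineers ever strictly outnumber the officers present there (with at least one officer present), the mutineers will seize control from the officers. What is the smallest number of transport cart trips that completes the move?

19

Counting alone: each trip to cell block B takes at most 2 across and each return brings at least 1 back, so after t trips out (and t−1 returns) at most 2t − (t−1) of the 11 are across; that first reaches 11 at t = 10, so at least 19 crossings are needed.
The plan below uses exactly 19 crossings, so it is optimal:
1. 2 mutineers → cell block B.  (cell block A: 6O 3M; cell block B: 0O 2M)
2. 1 mutineer ← cell block A.  (cell block A: 6O 4M; cell block B: 0O 1M)
3. 2 mutineers → cell block B.  (cell block A: 6O 2M; cell block B: 0O 3M)
4. 1 mutineer ← cell block A.  (cell block A: 6O 3M; cell block B: 0O 2M)
5. 2 officers → cell block B.  (cell block A: 4O 3M; cell block B: 2O 2M)
6. 1 mutineer ← cell block A.  (cell block A: 4O 4M; cell block B: 2O 1M)
7. 1 officer and 1 mutineer → cell block B.  (cell block A: 3O 3M; cell block B: 3O 2M)
8. 1 officer ← cell block A.  (cell block A: 4O 3M; cell block B: 2O 2M)
9. 1 officer and 1 mutineer → cell block B.  (cell block A: 3O 2M; cell block B: 3O 3M)
10. 1 mutineer ← cell block A.  (cell block A: 3O 3M; cell block B: 3O 2M)
11. 1 officer and 1 mutineer → cell block B.  (cell block A: 2O 2M; cell block B: 4O 3M)
12. 1 officer ← cell block A.  (cell block A: 3O 2M; cell block B: 3O 3M)
13. 1 officer and 1 mutineer → cell block B.  (cell block A: 2O 1M; cell block B: 4O 4M)
14. 1 mutineer ← cell block A.  (cell block A: 2O 2M; cell block B: 4O 3M)
15. 1 officer and 1 mutineer → cell block B.  (cell block A: 1O 1M; cell block B: 5O 4M)
16. 1 officer ← cell block A.  (cell block A: 2O 1M; cell block B: 4O 4M)
17. 1 officer and 1 mutineer → cell block B.  (cell block A: 1O 0M; cell block B: 5O 5M)
18. 1 mutineer ← cell block A.  (cell block A: 1O 1M; cell block B: 5O 4M)
19. 1 officer and 1 mutineer → cell block B.  (cell block A: 0O 0M; cell block B: 6O 5M)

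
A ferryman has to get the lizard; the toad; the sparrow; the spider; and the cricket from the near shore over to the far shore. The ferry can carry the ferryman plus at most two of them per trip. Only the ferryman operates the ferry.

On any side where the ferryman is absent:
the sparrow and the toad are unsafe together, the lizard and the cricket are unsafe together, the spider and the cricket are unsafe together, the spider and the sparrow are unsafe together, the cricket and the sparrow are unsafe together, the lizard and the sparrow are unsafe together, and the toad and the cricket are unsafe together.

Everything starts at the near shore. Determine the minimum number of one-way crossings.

Following every safe sequence of crossings from the start, the most of the 5 that can be at the far shore as the ferry arrives there on crossings 1, 3 is 2, 3 respectively; the best ever achieved is 3 of 5.
From crossing 5 on, no configuration arises that was not already reachable earlier: only 10 distinct safe configurations (who is on which side, and where the ferry is) can ever be reached, none of them has everyone across, and every continuation just revisits them. So no valid plan exists.

impossible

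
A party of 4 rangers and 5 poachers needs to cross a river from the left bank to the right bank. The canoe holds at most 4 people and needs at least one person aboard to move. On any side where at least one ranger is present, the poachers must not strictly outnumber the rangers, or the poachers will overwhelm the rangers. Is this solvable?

The poachers already outnumber the rangers at the left bank before anyone moves, so the starting position itself is disallowed.

No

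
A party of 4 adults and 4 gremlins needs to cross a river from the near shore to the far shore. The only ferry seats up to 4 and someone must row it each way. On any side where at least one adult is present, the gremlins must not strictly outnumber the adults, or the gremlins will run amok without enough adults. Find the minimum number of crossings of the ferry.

5

Counting alone: each trip to the far shore takes at most 4 across and each return brings at least 1 back, so after t trips out (and t−1 returns) at most 4t − (t−1) of the 8 are across; that first reaches 8 at t = 3, so at least 5 crossings are needed.
The plan below uses exactly 5 crossings, so it is optimal:
1. 2 gremlins → the far shore.  (the near shore: 4A 2G; the far shore: 0A 2G)
2. 1 gremlin ← the near shore.  (the near shore: 4A 3G; the far shore: 0A 1G)
3. 4 adults → the far shore.  (the near shore: 0A 3G; the far shore: 4A 1G)
4. 1 gremlin ← the near shore.  (the near shore: 0A 4G; the far shore: 4A 0G)
5. 4 gremlins → the far shore.  (the near shore: 0A 0G; the far shore: 4A 4G)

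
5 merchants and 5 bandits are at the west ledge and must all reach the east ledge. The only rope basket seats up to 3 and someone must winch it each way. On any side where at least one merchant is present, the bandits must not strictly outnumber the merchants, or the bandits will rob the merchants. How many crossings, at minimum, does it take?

11

Counting alone: each trip to the east ledge takes at most 3 across and each return brings at least 1 back, so after t trips out (and t−1 returns) at most 3t − (t−1) of the 10 are across; that first reaches 10 at t = 5, so at least 9 crossings are needed.
The safety rule pushes this higher. Following every safe sequence of crossings, the most of the 10 that can be at the east ledge as the rope basket arrives there on crossing 9 is 9 — never all 10.
So no plan with fewer than 11 crossings exists, and this one achieves 11:
1. 2 bandits → the east ledge.  (the west ledge: 5M 3B; the east ledge: 0M 2B)
2. 1 bandit ← the west ledge.  (the west ledge: 5M 4B; the east ledge: 0M 1B)
3. 3 bandits → the east ledge.  (the west ledge: 5M 1B; the east ledge: 0M 4B)
4. 1 bandit ← the west ledge.  (the west ledge: 5M 2B; the east ledge: 0M 3B)
5. 3 merchants → the east ledge.  (the west ledge: 2M 2B; the east ledge: 3M 3B)
6. 1 merchant and 1 bandit ← the west ledge.  (the west ledge: 3M 3B; the east ledge: 2M 2B)
7. 3 merchants → the east ledge.  (the west ledge: 0M 3B; the east ledge: 5M 2B)
8. 1 bandit ← the west ledge.  (the west ledge: 0M 4B; the east ledge: 5M 1B)
9. 2 bandits → the east ledge.  (the west ledge: 0M 2B; the east ledge: 5M 3B)
10. 1 bandit ← the west ledge.  (the west ledge: 0M 3B; the east ledge: 5M 2B)
11. 3 bandits → the east ledge.  (the west ledge: 0M 0B; the east ledge: 5M 5B)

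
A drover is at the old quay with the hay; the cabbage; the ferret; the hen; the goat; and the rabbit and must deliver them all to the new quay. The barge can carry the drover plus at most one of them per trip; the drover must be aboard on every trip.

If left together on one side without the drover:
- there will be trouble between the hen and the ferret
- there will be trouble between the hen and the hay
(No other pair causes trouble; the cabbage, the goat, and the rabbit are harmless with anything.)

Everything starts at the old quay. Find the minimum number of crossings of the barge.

Counting alone: the drover can take at most 1 across per trip to the new quay, so moving all 6 needs at least 6 loaded trips out, with a return between consecutive ones — at least 11 crossings.
The safety rule pushes this higher. Following every safe sequence of crossings, the most of the 6 that can be at the new quay as the barge arrives there on crossing 11 is 5 — never all 6.
So no plan with fewer than 13 crossings exists, and this one achieves 13:
1. Drover goes to the new quay with the hen.
2. Drover goes back to the old quay alone.
3. Drover goes to the new quay with the hay.
4. Drover goes back to the old quay with the hen.
5. Drover goes to the new quay with the ferret.
6. Drover goes back to the old quay alone.
7. Drover goes to the new quay with the cabbage.
8. Drover goes back to the old quay alone.
9. Drover goes to the new quay with the goat.
10. Drover goes back to the old quay alone.
11. Drover goes to the new quay with the rabbit.
12. Drover goes back to the old quay alone.
13. Drover goes to the new quay with the hen.

13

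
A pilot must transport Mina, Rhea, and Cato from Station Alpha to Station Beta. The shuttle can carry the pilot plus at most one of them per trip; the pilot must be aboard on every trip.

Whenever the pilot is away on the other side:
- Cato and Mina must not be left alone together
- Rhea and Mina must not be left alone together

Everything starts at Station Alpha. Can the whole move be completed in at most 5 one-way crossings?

Counting alone: the pilot can take at most 1 across per trip to Station Beta, so moving all 3 needs at least 3 loaded trips out, with a return between consecutive ones — at least 5 crossings.
The safety rule pushes this higher. Following every safe sequence of crossings, the most of the 3 that can be at Station Beta as the shuttle arrives there on crossing 5 is 2 — never all 3.
So the move cannot be finished within 5 crossings. (The shortest complete plan takes 7:)
1. Pilot goes to Station Beta with Mina.  [Station Alpha: Cato, Rhea | Station Beta: Mina]
2. Pilot goes back to Station Alpha alone.  [Station Alpha: Cato, Rhea | Station Beta: Mina]
3. Pilot goes to Station Beta with Rhea.  [Station Alpha: Cato | Station Beta: Mina, Rhea]
4. Pilot goes back to Station Alpha with Mina.  [Station Alpha: Cato, Mina | Station Beta: Rhea]
5. Pilot goes to Station Beta with Cato.  [Station Alpha: Mina | Station Beta: Cato, Rhea]
6. Pilot goes back to Station Alpha alone.  [Station Alpha: Mina | Station Beta: Cato, Rhea]
7. Pilot goes to Station Beta with Mina.  [Station Alpha: — | Station Beta: Cato, Mina, Rhea]

No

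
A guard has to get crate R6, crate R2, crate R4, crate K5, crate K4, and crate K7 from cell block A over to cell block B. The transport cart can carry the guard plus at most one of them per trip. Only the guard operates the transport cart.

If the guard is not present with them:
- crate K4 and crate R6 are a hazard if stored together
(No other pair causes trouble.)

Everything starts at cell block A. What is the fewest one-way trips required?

Counting alone: the guard can take at most 1 across per trip to cell block B, so moving all 6 needs at least 6 loaded trips out, with a return between consecutive ones — at least 11 crossings.
The plan below uses exactly 11 crossings, so it is optimal:
1. Guard goes to cell block B with crate R6.  [cell block A: crate K4, crate K5, crate K7, crate R2, crate R4 | cell block B: crate R6]
2. Guard goes back to cell block A alone.  [cell block A: crate K4, crate K5, crate K7, crate R2, crate R4 | cell block B: crate R6]
3. Guard goes to cell block B with crate R2.  [cell block A: crate K4, crate K5, crate K7, crate R4 | cell block B: crate R2, crate R6]
4. Guard goes back to cell block A alone.  [cell block A: crate K4, crate K5, crate K7, crate R4 | cell block B: crate R2, crate R6]
5. Guard goes to cell block B with crate R4.  [cell block A: crate K4, crate K5, crate K7 | cell block B: crate R2, crate R4, crate R6]
6. Guard goes back to cell block A alone.  [cell block A: crate K4, crate K5, crate K7 | cell block B: crate R2, crate R4, crate R6]
7. Guard goes to cell block B with crate K5.  [cell block A: crate K4, crate K7 | cell block B: crate K5, crate R2, crate R4, crate R6]
8. Guard goes back to cell block A alone.  [cell block A: crate K4, crate K7 | cell block B: crate K5, crate R2, crate R4, crate R6]
9. Guard goes to cell block B with crate K7.  [cell block A: crate K4 | cell block B: crate K5, crate K7, crate R2, crate R4, crate R6]
10. Guard goes back to cell block A alone.  [cell block A: crate K4 | cell block B: crate K5, crate K7, crate R2, crate R4, crate R6]
11. Guard goes to cell block B with crate K4.  [cell block A: — | cell block B: crate K4, crate K5, crate K7, crate R2, crate R4, crate R6]

11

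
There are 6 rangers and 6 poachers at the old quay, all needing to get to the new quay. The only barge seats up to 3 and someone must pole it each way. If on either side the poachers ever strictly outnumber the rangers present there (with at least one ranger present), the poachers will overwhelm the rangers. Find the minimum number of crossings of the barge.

impossible

Following every safe sequence of crossings from the start, the most of the 12 that can be at the new quay as the barge arrives there on crossings 1, 3, 5 is 3, 5, 6 respectively; the best ever achieved is 6 of 12.
From crossing 7 on, no configuration arises that was not already reachable earlier: only 17 distinct safe configurations (who is on which side, and where the barge is) can ever be reached, none of them has everyone across, and every continuation just revisits them. They are: 0 rangers + 0 poachers across (barge back at the start); 0 rangers + 1 poacher across (barge there); 0 rangers + 1 poacher across (barge back at the start); 0 rangers + 2 poachers across (barge there); 0 rangers + 2 poachers across (barge back at the start); 0 rangers + 3 poachers across (barge there); 0 rangers + 3 poachers across (barge back at the start); 0 rangers + 4 poachers across (barge there); 0 rangers + 4 poachers across (barge back at the start); 0 rangers + 5 poachers across (barge there); 0 rangers + 5 poachers across (barge back at the start); 0 rangers + 6 poachers across (barge there); 1 ranger + 1 poacher across (barge there); 1 ranger + 1 poacher across (barge back at the start); 2 rangers + 2 poachers across (barge there); 2 rangers + 2 poachers across (barge back at the start); 3 rangers + 3 poachers across (barge there). So no valid plan exists.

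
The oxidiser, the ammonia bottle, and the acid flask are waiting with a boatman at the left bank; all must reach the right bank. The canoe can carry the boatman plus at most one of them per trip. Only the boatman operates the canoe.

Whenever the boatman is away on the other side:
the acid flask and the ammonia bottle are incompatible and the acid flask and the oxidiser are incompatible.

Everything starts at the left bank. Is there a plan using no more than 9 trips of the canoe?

Yes

Yes — this plan uses 7 crossings (≤ 9):
1. Boatman goes to the right bank with the acid flask.
2. Boatman goes back to the left bank alone.
3. Boatman goes to the right bank with the oxidiser.
4. Boatman goes back to the left bank with the acid flask.
5. Boatman goes to the right bank with the ammonia bottle.
6. Boatman goes back to the left bank alone.
7. Boatman goes to the right bank with the acid flask.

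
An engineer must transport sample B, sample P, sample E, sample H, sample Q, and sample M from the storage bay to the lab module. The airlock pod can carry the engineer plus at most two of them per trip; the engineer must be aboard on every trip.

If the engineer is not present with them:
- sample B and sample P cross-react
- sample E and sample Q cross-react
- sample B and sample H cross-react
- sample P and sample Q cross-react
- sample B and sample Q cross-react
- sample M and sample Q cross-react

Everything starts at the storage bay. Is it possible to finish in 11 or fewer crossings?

Yes — this plan uses 9 crossings (≤ 11):
1. Engineer goes to the lab module with sample B and sample Q.
2. Engineer goes back to the storage bay with sample B.
3. Engineer goes to the lab module with sample B and sample E.
4. Engineer goes back to the storage bay with sample Q.
5. Engineer goes to the lab module with sample M and sample P.
6. Engineer goes back to the storage bay with sample B.
7. Engineer goes to the lab module with sample B and sample H.
8. Engineer goes back to the storage bay with sample B.
9. Engineer goes to the lab module with sample B and sample Q.

Yes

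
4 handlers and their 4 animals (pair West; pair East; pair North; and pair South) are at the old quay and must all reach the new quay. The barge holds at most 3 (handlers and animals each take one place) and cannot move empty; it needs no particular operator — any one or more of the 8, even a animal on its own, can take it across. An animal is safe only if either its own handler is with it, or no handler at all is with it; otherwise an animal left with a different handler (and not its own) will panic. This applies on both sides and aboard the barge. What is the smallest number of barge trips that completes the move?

Counting alone: each trip to the new quay takes at most 3 across and each return brings at least 1 back, so after t trips out (and t−1 returns) at most 3t − (t−1) of the 8 are across; that first reaches 8 at t = 4, so at least 7 crossings are needed.
The safety rule pushes this higher. Following every safe sequence of crossings, the most of the 8 that can be at the new quay as the barge arrives there on crossing 7 is 7 — never all 8.
So no plan with fewer than 9 crossings exists, and this one achieves 9:
1. animal West and handler West cross → the new quay.
2. handler West crosses ← the old quay.
3. animal East, handler East, and handler West cross → the new quay.
4. animal West and handler West cross ← the old quay.
5. handler North, handler South, and handler West cross → the new quay.
6. animal East crosses ← the old quay.
7. animal East and animal West cross → the new quay.
8. animal West crosses ← the old quay.
9. animal North, animal South, and animal West cross → the new quay.

9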